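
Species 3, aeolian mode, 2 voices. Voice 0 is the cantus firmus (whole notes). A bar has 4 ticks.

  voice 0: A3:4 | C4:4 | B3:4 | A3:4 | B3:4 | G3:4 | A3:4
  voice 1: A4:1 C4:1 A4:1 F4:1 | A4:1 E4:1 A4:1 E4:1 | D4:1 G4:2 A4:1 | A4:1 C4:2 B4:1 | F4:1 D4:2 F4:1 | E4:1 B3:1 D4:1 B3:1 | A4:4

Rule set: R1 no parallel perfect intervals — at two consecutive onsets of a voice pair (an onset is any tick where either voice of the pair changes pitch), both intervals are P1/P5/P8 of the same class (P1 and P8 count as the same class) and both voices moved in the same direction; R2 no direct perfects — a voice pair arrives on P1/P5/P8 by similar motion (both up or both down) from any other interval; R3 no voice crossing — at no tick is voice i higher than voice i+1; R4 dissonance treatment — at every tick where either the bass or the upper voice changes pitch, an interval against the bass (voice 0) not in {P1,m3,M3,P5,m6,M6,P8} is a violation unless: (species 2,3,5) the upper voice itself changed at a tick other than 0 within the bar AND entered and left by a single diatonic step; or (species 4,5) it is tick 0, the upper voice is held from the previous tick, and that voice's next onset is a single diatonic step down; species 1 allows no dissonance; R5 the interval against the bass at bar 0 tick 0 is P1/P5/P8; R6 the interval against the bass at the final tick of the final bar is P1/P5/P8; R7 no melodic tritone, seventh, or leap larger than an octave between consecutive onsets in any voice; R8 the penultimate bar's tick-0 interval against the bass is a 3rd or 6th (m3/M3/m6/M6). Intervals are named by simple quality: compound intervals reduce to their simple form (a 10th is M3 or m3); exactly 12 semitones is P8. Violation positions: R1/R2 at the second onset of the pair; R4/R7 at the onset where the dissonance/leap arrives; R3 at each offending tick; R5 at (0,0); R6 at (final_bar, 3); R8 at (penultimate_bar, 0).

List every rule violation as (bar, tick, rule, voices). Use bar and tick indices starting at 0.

(2, 3, R4, (0, 1))
(3, 3, R4, (0, 1))
(3, 3, R7, (1,))
(4, 0, R4, (0, 1))
(4, 0, R7, (1,))
(4, 3, R4, (0, 1))
(6, 0, R2, (0, 1))
(6, 0, R7, (1,))

bar 0: v0=A3 v1=A4 downbeat P8
bar 1: v0=C4 v1=A4 downbeat M6
bar 2: v0=B3 v1=D4 downbeat m3
bar 3: v0=A3 v1=A4 downbeat P8
bar 4: v0=B3 v1=F4 downbeat TT
bar 5: v0=G3 v1=E4 downbeat M6
bar 6: v0=A3 v1=A4 downbeat P8
  -> R4 @ bar 2 tick 3 v(0, 1): B3/A4 m7 untreated
  -> R4 @ bar 3 tick 3 v(0, 1): A3/B4 M2 untreated
  -> R7 @ bar 3 tick 3 v(1,): C4->B4 leap 11st
  -> R4 @ bar 4 tick 0 v(0, 1): B3/F4 TT untreated
  -> R7 @ bar 4 tick 0 v(1,): B4->F4 leap 6st
  -> R4 @ bar 4 tick 3 v(0, 1): B3/F4 TT untreated
  -> R2 @ bar 6 tick 0 v(0, 1): G3/B3 M3 -> A3/A4 P8 similar
  -> R7 @ bar 6 tick 0 v(1,): B3->A4 leap 10st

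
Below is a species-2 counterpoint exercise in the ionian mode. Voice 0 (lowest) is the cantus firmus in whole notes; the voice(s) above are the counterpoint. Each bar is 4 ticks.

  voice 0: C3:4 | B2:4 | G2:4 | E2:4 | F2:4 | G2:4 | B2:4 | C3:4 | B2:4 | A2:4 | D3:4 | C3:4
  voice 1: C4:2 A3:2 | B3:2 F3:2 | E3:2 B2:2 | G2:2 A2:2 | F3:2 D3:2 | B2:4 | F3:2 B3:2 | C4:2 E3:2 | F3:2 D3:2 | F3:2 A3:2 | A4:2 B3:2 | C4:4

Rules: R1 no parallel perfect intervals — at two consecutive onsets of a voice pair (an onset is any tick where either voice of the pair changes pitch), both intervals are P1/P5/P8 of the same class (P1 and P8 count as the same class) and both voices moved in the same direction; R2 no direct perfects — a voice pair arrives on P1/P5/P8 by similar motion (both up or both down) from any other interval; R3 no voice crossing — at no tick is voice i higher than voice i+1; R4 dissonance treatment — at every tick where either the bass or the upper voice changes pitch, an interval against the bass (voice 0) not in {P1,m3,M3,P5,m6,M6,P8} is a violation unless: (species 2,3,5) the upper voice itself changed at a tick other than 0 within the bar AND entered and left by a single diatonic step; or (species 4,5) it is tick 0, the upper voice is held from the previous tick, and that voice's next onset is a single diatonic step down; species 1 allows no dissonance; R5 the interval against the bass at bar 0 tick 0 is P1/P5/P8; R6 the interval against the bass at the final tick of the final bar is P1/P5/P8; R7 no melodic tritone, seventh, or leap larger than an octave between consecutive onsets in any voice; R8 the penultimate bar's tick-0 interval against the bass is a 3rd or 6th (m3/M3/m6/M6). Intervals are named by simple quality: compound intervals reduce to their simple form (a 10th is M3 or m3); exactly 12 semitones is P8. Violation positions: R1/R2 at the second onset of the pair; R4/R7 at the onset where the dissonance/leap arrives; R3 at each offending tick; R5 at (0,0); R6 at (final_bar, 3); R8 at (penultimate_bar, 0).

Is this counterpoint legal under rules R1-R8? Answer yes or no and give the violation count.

No (12 violations)

bar 0: v0=C3 v1=C4 (P8)
bar 1: v0=B2 v1=B3 (P8)
bar 2: v0=G2 v1=E3 (M6)
bar 3: v0=E2 v1=G2 (m3)
bar 4: v0=F2 v1=F3 (P8)
bar 5: v0=G2 v1=B2 (M3)
bar 6: v0=B2 v1=F3 (TT)
bar 7: v0=C3 v1=C4 (P8)
bar 8: v0=B2 v1=F3 (TT)
bar 9: v0=A2 v1=F3 (m6)
bar 10: v0=D3 v1=A4 (P5)
bar 11: v0=C3 v1=C4 (P8)
  R4 @ bar1.2: B2/F3 TT untreated
  R7 @ bar1.2: B3->F3 leap 6st
  R4 @ bar3.2: E2/A2 P4 untreated
  R2 @ bar4.0: E2/A2 P4 -> F2/F3 P8 similar
  R4 @ bar6.0: B2/F3 TT untreated
  R7 @ bar6.0: B2->F3 leap 6st
  R7 @ bar6.2: F3->B3 leap 6st
  R1 @ bar7.0: B2/B3 P8 -> C3/C4 P8 similar
  R4 @ bar8.0: B2/F3 TT untreated
  R2 @ bar10.0: A2/A3 P8 -> D3/A4 P5 similar
  R8 @ bar10.0: penult P5 not 3rd/6th
  R7 @ bar10.2: A4->B3 leap 10st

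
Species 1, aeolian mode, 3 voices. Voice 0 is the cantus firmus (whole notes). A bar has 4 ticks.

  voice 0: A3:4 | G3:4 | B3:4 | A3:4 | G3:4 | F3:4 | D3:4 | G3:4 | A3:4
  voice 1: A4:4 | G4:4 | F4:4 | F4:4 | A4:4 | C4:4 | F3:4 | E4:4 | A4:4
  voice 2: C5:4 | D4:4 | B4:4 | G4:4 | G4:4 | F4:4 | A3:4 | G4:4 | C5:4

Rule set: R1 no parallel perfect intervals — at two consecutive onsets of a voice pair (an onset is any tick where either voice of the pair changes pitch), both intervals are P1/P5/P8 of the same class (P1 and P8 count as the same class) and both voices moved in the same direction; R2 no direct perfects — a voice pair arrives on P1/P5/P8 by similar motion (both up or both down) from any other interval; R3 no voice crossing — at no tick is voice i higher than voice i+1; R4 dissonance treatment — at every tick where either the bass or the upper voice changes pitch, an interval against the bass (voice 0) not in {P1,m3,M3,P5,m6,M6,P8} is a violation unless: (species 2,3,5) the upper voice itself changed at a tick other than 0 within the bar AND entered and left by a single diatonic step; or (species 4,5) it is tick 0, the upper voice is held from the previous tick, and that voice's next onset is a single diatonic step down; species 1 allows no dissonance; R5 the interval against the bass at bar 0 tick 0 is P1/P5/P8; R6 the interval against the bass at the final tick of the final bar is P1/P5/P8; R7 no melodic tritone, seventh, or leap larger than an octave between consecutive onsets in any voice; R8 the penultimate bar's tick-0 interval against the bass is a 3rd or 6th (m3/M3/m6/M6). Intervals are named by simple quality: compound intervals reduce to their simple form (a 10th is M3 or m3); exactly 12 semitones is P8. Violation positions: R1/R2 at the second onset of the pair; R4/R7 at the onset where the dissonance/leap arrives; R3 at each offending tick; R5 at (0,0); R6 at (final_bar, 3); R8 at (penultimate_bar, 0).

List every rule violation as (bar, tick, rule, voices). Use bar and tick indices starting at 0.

bar 0: v0=A3 v1=A4 v2=C5 downbeat m3
bar 1: v0=G3 v1=G4 v2=D4 downbeat P5
bar 2: v0=B3 v1=F4 v2=B4 downbeat P8
bar 3: v0=A3 v1=F4 v2=G4 downbeat m7
bar 4: v0=G3 v1=A4 v2=G4 downbeat P8
bar 5: v0=F3 v1=C4 v2=F4 downbeat P8
bar 6: v0=D3 v1=F3 v2=A3 downbeat P5
bar 7: v0=G3 v1=E4 v2=G4 downbeat P8
bar 8: v0=A3 v1=A4 v2=C5 downbeat m3
  -> R5 @ bar 0 tick 0 v(0, 2): opens on m3
  -> R1 @ bar 1 tick 0 v(0, 1): A3/A4 P8 -> G3/G4 P8 similar
  -> R2 @ bar 1 tick 0 v(0, 2): A3/C5 m3 -> G3/D4 P5 similar
  -> R3 @ bar 1 tick 0 v(1, 2): G4 above D4
  -> R7 @ bar 1 tick 0 v(2,): C5->D4 leap 10st
  -> R3 @ bar 1 tick 1 v(1, 2): G4 above D4
  -> R3 @ bar 1 tick 2 v(1, 2): G4 above D4
  -> R3 @ bar 1 tick 3 v(1, 2): G4 above D4
  -> R2 @ bar 2 tick 0 v(0, 2): G3/D4 P5 -> B3/B4 P8 similar
  -> R4 @ bar 2 tick 0 v(0, 1): B3/F4 TT untreated
  -> R4 @ bar 3 tick 0 v(0, 2): A3/G4 m7 untreated
  -> R3 @ bar 4 tick 0 v(1, 2): A4 above G4
  -> R4 @ bar 4 tick 0 v(0, 1): G3/A4 M2 untreated
  -> R3 @ bar 4 tick 1 v(1, 2): A4 above G4
  -> R3 @ bar 4 tick 2 v(1, 2): A4 above G4
  -> R3 @ bar 4 tick 3 v(1, 2): A4 above G4
  -> R1 @ bar 5 tick 0 v(0, 2): G3/G4 P8 -> F3/F4 P8 similar
  -> R2 @ bar 5 tick 0 v(0, 1): G3/A4 M2 -> F3/C4 P5 similar
  -> R2 @ bar 6 tick 0 v(0, 2): F3/F4 P8 -> D3/A3 P5 similar
  -> R2 @ bar 7 tick 0 v(0, 2): D3/A3 P5 -> G3/G4 P8 similar
  -> R7 @ bar 7 tick 0 v(1,): F3->E4 leap 11st
  -> R7 @ bar 7 tick 0 v(2,): A3->G4 leap 10st
  -> R8 @ bar 7 tick 0 v(0, 2): penult P8 not 3rd/6th
  -> R2 @ bar 8 tick 0 v(0, 1): G3/E4 M6 -> A3/A4 P8 similar
  -> R6 @ bar 8 tick 3 v(0, 2): closes on m3

(0, 0, R5, (0, 2))
(1, 0, R1, (0, 1))
(1, 0, R2, (0, 2))
(1, 0, R3, (1, 2))
(1, 0, R7, (2,))
(1, 1, R3, (1, 2))
(1, 2, R3, (1, 2))
(1, 3, R3, (1, 2))
(2, 0, R2, (0, 2))
(2, 0, R4, (0, 1))
(3, 0, R4, (0, 2))
(4, 0, R3, (1, 2))
(4, 0, R4, (0, 1))
(4, 1, R3, (1, 2))
(4, 2, R3, (1, 2))
(4, 3, R3, (1, 2))
(5, 0, R1, (0, 2))
(5, 0, R2, (0, 1))
(6, 0, R2, (0, 2))
(7, 0, R2, (0, 2))
(7, 0, R7, (1,))
(7, 0, R7, (2,))
(7, 0, R8, (0, 2))
(8, 0, R2, (0, 1))
(8, 3, R6, (0, 2))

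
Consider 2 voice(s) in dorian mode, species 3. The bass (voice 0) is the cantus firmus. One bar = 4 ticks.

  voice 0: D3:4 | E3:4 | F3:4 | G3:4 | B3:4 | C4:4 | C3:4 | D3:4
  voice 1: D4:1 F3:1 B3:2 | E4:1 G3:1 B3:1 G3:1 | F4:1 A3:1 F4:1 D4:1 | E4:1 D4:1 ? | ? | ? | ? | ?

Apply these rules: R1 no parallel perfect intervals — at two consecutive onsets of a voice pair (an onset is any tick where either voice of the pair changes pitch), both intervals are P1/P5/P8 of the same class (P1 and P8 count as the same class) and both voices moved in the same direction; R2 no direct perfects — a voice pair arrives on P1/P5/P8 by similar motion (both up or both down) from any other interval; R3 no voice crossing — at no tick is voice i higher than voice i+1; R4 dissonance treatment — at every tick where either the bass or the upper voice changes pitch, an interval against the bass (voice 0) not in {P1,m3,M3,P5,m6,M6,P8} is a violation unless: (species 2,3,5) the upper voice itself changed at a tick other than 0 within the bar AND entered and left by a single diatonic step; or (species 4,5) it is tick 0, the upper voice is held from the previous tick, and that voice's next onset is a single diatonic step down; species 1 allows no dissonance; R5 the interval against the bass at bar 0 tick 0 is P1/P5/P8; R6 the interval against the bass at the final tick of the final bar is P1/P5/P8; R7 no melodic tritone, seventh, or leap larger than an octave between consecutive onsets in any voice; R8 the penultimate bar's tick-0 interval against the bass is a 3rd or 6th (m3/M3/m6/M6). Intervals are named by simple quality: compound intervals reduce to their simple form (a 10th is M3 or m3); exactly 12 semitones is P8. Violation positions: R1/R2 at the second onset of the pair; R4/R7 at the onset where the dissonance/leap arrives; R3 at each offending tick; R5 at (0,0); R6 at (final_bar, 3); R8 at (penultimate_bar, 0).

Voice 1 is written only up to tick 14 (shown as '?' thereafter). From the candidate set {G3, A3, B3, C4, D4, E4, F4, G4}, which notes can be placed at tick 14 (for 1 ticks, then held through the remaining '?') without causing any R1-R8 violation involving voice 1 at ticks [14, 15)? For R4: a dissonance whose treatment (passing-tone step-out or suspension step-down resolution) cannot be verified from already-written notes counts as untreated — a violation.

G3: legal
A3: violates R4
B3: legal
C4: violates R4
D4: legal
E4: legal
F4: violates R4
G4: legal

{B3, D4, E4, G3, G4}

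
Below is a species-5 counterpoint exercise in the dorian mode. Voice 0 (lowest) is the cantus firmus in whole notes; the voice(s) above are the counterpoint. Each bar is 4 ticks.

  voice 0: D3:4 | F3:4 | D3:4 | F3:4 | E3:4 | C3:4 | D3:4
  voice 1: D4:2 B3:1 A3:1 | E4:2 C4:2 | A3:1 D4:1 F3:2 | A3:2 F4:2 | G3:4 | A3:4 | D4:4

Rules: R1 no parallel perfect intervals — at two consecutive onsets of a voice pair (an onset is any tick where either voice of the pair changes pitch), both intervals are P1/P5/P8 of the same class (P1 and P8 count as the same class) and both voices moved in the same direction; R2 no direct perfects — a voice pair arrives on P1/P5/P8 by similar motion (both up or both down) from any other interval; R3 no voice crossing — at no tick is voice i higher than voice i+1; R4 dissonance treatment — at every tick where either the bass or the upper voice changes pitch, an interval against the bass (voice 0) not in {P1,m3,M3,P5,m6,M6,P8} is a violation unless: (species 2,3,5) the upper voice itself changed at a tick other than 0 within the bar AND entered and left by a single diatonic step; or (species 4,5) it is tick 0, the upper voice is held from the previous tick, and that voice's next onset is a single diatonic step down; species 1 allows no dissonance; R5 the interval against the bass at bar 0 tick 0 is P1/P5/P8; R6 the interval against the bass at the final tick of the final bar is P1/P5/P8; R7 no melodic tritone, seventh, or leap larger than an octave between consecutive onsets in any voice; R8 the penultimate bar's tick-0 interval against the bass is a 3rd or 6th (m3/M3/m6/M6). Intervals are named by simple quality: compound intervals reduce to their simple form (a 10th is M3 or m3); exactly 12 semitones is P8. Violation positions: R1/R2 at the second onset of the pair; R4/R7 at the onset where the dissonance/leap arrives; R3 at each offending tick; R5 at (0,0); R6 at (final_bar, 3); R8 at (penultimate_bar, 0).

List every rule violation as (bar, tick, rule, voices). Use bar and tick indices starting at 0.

bar 0: v0=D3 v1=D4 downbeat P8
bar 1: v0=F3 v1=E4 downbeat M7
bar 2: v0=D3 v1=A3 downbeat P5
bar 3: v0=F3 v1=A3 downbeat M3
bar 4: v0=E3 v1=G3 downbeat m3
bar 5: v0=C3 v1=A3 downbeat M6
bar 6: v0=D3 v1=D4 downbeat P8
  -> R4 @ bar 1 tick 0 v(0, 1): F3/E4 M7 untreated
  -> R1 @ bar 2 tick 0 v(0, 1): F3/C4 P5 -> D3/A3 P5 similar
  -> R7 @ bar 4 tick 0 v(1,): F4->G3 leap 10st
  -> R2 @ bar 6 tick 0 v(0, 1): C3/A3 M6 -> D3/D4 P8 similar

(1, 0, R4, (0, 1))
(2, 0, R1, (0, 1))
(4, 0, R7, (1,))
(6, 0, R2, (0, 1))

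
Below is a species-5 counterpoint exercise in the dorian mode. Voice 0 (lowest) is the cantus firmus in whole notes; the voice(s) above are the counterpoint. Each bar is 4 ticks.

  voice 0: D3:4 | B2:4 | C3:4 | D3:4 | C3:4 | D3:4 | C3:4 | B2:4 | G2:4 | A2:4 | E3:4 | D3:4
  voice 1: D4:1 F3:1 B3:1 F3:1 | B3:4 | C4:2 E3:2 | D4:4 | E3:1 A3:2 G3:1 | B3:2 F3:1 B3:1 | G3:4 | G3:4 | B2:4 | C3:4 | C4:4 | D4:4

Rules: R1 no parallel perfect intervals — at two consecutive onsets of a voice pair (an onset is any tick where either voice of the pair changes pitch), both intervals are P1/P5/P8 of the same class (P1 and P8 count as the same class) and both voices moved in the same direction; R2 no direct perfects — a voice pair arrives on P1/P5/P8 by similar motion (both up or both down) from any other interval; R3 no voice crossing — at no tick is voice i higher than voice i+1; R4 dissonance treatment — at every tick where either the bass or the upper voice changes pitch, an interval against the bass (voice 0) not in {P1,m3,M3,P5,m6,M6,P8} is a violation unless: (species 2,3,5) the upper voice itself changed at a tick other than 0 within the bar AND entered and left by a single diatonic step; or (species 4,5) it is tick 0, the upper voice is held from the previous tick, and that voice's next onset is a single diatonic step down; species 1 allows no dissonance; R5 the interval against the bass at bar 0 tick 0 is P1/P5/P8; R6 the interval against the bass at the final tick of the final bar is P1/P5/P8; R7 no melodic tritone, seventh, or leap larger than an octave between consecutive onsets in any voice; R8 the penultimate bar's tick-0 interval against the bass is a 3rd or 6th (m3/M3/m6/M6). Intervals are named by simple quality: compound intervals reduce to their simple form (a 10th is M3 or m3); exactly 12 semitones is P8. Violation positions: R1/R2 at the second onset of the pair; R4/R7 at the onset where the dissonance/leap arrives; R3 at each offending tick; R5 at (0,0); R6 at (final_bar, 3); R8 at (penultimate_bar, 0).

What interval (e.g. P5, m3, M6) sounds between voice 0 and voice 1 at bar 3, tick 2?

P8

voice 0=D3 voice 1=D4 -> P8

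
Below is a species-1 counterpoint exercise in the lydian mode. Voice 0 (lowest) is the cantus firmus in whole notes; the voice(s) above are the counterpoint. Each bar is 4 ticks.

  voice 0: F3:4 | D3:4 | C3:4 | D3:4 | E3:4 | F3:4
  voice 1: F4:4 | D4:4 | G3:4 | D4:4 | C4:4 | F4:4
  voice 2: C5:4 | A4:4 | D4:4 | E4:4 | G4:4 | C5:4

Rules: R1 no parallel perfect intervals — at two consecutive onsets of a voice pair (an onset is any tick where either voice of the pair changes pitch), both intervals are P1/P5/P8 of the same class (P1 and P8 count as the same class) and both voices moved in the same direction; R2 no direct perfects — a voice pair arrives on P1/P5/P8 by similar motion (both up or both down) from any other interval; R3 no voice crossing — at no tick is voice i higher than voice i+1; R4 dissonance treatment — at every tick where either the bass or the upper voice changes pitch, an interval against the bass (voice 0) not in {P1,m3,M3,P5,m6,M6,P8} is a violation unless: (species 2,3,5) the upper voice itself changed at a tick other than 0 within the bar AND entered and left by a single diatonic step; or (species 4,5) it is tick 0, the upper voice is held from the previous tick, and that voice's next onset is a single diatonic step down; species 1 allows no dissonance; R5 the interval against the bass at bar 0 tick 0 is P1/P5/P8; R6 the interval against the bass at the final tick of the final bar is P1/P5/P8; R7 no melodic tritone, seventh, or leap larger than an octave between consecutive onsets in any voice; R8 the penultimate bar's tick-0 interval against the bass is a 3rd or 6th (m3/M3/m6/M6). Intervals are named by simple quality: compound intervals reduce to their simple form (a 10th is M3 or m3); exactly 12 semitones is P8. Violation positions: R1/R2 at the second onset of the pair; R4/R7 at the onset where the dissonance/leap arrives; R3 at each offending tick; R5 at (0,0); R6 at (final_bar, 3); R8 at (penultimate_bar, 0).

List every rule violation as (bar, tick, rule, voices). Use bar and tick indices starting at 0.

(1, 0, R1, (0, 1))
(1, 0, R1, (0, 2))
(1, 0, R1, (1, 2))
(2, 0, R1, (1, 2))
(2, 0, R2, (0, 1))
(2, 0, R4, (0, 2))
(3, 0, R2, (0, 1))
(3, 0, R4, (0, 2))
(5, 0, R1, (1, 2))
(5, 0, R2, (0, 1))
(5, 0, R2, (0, 2))

bar 0: v0=F3 v1=F4 v2=C5 downbeat P5
bar 1: v0=D3 v1=D4 v2=A4 downbeat P5
bar 2: v0=C3 v1=G3 v2=D4 downbeat M2
bar 3: v0=D3 v1=D4 v2=E4 downbeat M2
bar 4: v0=E3 v1=C4 v2=G4 downbeat m3
bar 5: v0=F3 v1=F4 v2=C5 downbeat P5
  -> R1 @ bar 1 tick 0 v(0, 1): F3/F4 P8 -> D3/D4 P8 similar
  -> R1 @ bar 1 tick 0 v(0, 2): F3/C5 P5 -> D3/A4 P5 similar
  -> R1 @ bar 1 tick 0 v(1, 2): F4/C5 P5 -> D4/A4 P5 similar
  -> R1 @ bar 2 tick 0 v(1, 2): D4/A4 P5 -> G3/D4 P5 similar
  -> R2 @ bar 2 tick 0 v(0, 1): D3/D4 P8 -> C3/G3 P5 similar
  -> R4 @ bar 2 tick 0 v(0, 2): C3/D4 M2 untreated
  -> R2 @ bar 3 tick 0 v(0, 1): C3/G3 P5 -> D3/D4 P8 similar
  -> R4 @ bar 3 tick 0 v(0, 2): D3/E4 M2 untreated
  -> R1 @ bar 5 tick 0 v(1, 2): C4/G4 P5 -> F4/C5 P5 similar
  -> R2 @ bar 5 tick 0 v(0, 1): E3/C4 m6 -> F3/F4 P8 similar
  -> R2 @ bar 5 tick 0 v(0, 2): E3/G4 m3 -> F3/C5 P5 similar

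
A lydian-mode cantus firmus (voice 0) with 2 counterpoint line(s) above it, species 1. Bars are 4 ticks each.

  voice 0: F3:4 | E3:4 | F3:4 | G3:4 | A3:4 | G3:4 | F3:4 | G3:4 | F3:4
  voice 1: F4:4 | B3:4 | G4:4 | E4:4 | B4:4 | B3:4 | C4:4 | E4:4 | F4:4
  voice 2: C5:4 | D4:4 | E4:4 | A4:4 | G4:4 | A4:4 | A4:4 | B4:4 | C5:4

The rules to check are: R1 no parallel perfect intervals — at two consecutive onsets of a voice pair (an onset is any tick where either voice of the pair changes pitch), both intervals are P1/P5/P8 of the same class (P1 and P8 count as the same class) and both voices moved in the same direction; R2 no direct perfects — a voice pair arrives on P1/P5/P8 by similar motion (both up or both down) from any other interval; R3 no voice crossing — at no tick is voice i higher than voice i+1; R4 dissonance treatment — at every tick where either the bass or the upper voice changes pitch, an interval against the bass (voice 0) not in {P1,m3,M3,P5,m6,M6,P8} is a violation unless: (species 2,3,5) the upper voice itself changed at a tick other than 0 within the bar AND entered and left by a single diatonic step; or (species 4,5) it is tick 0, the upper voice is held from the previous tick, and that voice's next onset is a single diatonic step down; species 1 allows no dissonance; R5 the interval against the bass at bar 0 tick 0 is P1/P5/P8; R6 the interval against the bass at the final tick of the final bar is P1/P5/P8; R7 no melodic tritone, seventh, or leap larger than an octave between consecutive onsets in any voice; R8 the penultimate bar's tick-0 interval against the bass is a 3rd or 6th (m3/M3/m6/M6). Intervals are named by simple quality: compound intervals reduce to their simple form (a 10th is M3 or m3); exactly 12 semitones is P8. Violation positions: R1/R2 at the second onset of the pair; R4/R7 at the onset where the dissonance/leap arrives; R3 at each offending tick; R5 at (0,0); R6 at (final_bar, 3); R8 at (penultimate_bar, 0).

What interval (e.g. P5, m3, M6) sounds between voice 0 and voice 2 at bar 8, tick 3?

P5

voice 0=F3 voice 2=C5 -> P5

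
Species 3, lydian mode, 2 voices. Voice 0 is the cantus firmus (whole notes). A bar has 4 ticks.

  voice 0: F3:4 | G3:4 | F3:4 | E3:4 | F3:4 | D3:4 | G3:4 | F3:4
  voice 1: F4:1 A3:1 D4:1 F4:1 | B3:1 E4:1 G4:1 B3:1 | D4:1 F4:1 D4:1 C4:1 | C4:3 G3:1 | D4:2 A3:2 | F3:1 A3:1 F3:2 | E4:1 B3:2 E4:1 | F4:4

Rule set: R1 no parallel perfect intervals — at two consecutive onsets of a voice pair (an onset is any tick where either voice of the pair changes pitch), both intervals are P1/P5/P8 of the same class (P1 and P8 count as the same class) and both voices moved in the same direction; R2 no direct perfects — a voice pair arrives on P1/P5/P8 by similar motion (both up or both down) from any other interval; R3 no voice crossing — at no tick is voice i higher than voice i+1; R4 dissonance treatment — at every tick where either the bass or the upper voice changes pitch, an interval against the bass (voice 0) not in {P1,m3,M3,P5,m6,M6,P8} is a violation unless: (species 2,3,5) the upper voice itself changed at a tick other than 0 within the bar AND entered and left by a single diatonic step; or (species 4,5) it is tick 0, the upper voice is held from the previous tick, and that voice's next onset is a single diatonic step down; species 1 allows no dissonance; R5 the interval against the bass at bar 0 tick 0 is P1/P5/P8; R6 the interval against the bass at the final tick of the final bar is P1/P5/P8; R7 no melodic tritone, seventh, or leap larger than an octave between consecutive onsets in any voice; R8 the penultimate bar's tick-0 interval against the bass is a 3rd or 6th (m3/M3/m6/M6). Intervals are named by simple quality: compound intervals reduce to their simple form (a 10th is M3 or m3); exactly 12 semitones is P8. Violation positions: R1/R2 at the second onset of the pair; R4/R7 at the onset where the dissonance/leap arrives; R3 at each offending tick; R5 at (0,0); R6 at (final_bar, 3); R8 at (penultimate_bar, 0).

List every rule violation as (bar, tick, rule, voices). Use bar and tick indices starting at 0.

(1, 0, R7, (1,))
(6, 0, R7, (1,))

bar 0: v0=F3 v1=F4 downbeat P8
bar 1: v0=G3 v1=B3 downbeat M3
bar 2: v0=F3 v1=D4 downbeat M6
bar 3: v0=E3 v1=C4 downbeat m6
bar 4: v0=F3 v1=D4 downbeat M6
bar 5: v0=D3 v1=F3 downbeat m3
bar 6: v0=G3 v1=E4 downbeat M6
bar 7: v0=F3 v1=F4 downbeat P8
  -> R7 @ bar 1 tick 0 v(1,): F4->B3 leap 6st
  -> R7 @ bar 6 tick 0 v(1,): F3->E4 leap 11st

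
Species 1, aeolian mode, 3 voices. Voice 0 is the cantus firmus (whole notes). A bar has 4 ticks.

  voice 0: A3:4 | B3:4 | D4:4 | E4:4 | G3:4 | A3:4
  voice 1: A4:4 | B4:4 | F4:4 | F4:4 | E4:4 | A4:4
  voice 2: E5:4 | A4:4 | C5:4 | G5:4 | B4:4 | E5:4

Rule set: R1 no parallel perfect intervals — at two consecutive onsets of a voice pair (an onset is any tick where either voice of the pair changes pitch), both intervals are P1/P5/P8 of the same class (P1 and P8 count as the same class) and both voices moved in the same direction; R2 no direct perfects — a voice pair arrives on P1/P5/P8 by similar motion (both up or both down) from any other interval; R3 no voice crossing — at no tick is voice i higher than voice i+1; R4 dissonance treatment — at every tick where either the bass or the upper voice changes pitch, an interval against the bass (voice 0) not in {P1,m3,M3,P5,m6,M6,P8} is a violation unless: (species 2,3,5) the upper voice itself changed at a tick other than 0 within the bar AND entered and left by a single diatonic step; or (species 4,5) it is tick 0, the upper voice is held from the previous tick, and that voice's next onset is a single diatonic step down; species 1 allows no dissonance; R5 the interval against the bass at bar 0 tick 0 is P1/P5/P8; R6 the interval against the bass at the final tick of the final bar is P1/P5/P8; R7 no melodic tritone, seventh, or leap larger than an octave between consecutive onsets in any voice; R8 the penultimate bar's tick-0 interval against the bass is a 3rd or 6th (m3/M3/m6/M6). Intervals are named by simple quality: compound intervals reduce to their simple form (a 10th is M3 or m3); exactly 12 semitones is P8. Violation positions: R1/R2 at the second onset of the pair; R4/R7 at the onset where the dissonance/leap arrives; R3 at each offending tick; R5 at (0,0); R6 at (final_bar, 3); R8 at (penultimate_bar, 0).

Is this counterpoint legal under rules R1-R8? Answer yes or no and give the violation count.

No (13 violations)

bar 0: v0=A3 v1=A4 v2=E5 (P5)
bar 1: v0=B3 v1=B4 v2=A4 (m7)
bar 2: v0=D4 v1=F4 v2=C5 (m7)
bar 3: v0=E4 v1=F4 v2=G5 (m3)
bar 4: v0=G3 v1=E4 v2=B4 (M3)
bar 5: v0=A3 v1=A4 v2=E5 (P5)
  R1 @ bar1.0: A3/A4 P8 -> B3/B4 P8 similar
  R3 @ bar1.0: B4 above A4
  R4 @ bar1.0: B3/A4 m7 untreated
  R3 @ bar1.1: B4 above A4
  R3 @ bar1.2: B4 above A4
  R3 @ bar1.3: B4 above A4
  R4 @ bar2.0: D4/C5 m7 untreated
  R7 @ bar2.0: B4->F4 leap 6st
  R4 @ bar3.0: E4/F4 m2 untreated
  R2 @ bar4.0: F4/G5 M2 -> E4/B4 P5 similar
  R1 @ bar5.0: E4/B4 P5 -> A4/E5 P5 similar
  R2 @ bar5.0: G3/E4 M6 -> A3/A4 P8 similar
  R2 @ bar5.0: G3/B4 M3 -> A3/E5 P5 similar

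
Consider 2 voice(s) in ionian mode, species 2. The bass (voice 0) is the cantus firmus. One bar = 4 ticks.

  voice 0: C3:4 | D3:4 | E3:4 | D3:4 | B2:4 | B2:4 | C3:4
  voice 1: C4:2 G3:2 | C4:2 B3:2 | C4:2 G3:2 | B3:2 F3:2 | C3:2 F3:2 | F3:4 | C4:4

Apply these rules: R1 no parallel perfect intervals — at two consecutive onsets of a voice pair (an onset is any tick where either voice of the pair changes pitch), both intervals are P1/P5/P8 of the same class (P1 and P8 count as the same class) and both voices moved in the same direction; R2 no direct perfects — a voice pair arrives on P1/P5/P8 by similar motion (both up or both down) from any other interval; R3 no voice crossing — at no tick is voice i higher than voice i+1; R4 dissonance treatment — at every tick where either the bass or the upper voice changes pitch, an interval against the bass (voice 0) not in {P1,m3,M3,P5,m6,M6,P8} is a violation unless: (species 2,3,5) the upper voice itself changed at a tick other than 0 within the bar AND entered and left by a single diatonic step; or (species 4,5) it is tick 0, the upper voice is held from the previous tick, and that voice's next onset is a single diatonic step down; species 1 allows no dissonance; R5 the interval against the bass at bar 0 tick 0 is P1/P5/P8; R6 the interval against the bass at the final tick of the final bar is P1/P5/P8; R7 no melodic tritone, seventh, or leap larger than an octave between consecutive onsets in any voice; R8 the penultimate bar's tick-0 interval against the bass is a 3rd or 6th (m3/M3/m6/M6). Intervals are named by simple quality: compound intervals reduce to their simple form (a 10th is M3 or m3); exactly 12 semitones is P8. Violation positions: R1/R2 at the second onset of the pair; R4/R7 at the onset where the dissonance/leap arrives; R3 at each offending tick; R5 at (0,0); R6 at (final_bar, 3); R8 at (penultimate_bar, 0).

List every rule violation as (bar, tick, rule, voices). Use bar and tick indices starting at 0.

bar 0: v0=C3 v1=C4 downbeat P8
bar 1: v0=D3 v1=C4 downbeat m7
bar 2: v0=E3 v1=C4 downbeat m6
bar 3: v0=D3 v1=B3 downbeat M6
bar 4: v0=B2 v1=C3 downbeat m2
bar 5: v0=B2 v1=F3 downbeat TT
bar 6: v0=C3 v1=C4 downbeat P8
  -> R4 @ bar 1 tick 0 v(0, 1): D3/C4 m7 untreated
  -> R7 @ bar 3 tick 2 v(1,): B3->F3 leap 6st
  -> R4 @ bar 4 tick 0 v(0, 1): B2/C3 m2 untreated
  -> R4 @ bar 4 tick 2 v(0, 1): B2/F3 TT untreated
  -> R8 @ bar 5 tick 0 v(0, 1): penult TT not 3rd/6th
  -> R2 @ bar 6 tick 0 v(0, 1): B2/F3 TT -> C3/C4 P8 similar

(1, 0, R4, (0, 1))
(3, 2, R7, (1,))
(4, 0, R4, (0, 1))
(4, 2, R4, (0, 1))
(5, 0, R8, (0, 1))
(6, 0, R2, (0, 1))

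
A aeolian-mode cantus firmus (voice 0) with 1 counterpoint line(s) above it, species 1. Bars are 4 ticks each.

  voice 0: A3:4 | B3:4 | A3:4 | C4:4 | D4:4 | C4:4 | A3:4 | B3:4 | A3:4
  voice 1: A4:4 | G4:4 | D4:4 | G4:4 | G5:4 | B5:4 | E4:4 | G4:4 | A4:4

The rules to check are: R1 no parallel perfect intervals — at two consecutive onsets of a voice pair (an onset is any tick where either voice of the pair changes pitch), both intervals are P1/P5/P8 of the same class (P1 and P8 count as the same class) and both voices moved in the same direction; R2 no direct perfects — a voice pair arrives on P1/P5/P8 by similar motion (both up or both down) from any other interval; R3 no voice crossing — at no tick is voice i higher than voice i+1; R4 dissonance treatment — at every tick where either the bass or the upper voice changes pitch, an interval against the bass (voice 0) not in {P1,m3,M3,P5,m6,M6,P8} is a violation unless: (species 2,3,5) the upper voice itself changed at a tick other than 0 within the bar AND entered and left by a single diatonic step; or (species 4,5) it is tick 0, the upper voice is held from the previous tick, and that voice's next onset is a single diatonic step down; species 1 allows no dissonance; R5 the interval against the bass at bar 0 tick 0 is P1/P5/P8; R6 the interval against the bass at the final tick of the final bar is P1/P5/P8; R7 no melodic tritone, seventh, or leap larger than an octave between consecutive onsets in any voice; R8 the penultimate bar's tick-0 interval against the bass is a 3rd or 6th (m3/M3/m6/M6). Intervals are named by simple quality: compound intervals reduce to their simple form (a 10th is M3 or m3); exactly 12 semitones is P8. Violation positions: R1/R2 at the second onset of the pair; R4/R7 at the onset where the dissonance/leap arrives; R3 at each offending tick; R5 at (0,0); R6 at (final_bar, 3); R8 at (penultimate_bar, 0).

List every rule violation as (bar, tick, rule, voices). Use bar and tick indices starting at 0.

bar 0: v0=A3 v1=A4 downbeat P8
bar 1: v0=B3 v1=G4 downbeat m6
bar 2: v0=A3 v1=D4 downbeat P4
bar 3: v0=C4 v1=G4 downbeat P5
bar 4: v0=D4 v1=G5 downbeat P4
bar 5: v0=C4 v1=B5 downbeat M7
bar 6: v0=A3 v1=E4 downbeat P5
bar 7: v0=B3 v1=G4 downbeat m6
bar 8: v0=A3 v1=A4 downbeat P8
  -> R4 @ bar 2 tick 0 v(0, 1): A3/D4 P4 untreated
  -> R2 @ bar 3 tick 0 v(0, 1): A3/D4 P4 -> C4/G4 P5 similar
  -> R4 @ bar 4 tick 0 v(0, 1): D4/G5 P4 untreated
  -> R4 @ bar 5 tick 0 v(0, 1): C4/B5 M7 untreated
  -> R2 @ bar 6 tick 0 v(0, 1): C4/B5 M7 -> A3/E4 P5 similar
  -> R7 @ bar 6 tick 0 v(1,): B5->E4 leap 19st

(2, 0, R4, (0, 1))
(3, 0, R2, (0, 1))
(4, 0, R4, (0, 1))
(5, 0, R4, (0, 1))
(6, 0, R2, (0, 1))
(6, 0, R7, (1,))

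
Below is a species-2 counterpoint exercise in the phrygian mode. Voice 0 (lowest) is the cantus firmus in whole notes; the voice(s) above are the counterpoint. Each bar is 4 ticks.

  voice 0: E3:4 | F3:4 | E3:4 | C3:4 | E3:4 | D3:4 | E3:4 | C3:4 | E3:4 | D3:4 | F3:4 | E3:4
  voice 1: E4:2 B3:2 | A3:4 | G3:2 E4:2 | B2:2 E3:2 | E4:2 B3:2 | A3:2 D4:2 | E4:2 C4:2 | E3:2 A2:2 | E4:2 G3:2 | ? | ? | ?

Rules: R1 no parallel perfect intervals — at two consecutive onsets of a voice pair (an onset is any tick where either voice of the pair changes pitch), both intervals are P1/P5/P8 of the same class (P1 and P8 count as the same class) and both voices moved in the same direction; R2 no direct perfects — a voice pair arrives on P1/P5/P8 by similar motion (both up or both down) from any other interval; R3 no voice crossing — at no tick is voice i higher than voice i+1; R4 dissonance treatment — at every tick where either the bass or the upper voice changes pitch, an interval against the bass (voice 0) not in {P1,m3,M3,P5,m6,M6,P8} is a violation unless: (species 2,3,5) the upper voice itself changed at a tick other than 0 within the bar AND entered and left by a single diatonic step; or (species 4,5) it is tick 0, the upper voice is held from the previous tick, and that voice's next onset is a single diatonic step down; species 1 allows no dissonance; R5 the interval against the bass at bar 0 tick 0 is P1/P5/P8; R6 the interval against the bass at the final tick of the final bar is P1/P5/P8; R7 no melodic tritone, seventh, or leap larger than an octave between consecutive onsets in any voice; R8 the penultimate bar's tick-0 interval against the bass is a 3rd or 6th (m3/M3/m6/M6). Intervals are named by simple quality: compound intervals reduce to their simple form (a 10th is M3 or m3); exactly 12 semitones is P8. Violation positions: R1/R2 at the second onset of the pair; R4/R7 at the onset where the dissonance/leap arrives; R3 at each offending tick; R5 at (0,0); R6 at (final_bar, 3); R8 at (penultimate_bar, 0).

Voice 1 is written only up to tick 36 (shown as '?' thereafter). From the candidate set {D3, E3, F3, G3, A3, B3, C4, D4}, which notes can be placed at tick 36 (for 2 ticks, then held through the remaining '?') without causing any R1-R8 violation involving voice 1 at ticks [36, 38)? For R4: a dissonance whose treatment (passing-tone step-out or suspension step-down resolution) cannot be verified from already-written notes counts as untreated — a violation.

{A3, B3, D4, F3}

D3: violates R2
E3: violates R4
F3: legal
G3: violates R4
A3: legal
B3: legal
C4: violates R4
D4: legal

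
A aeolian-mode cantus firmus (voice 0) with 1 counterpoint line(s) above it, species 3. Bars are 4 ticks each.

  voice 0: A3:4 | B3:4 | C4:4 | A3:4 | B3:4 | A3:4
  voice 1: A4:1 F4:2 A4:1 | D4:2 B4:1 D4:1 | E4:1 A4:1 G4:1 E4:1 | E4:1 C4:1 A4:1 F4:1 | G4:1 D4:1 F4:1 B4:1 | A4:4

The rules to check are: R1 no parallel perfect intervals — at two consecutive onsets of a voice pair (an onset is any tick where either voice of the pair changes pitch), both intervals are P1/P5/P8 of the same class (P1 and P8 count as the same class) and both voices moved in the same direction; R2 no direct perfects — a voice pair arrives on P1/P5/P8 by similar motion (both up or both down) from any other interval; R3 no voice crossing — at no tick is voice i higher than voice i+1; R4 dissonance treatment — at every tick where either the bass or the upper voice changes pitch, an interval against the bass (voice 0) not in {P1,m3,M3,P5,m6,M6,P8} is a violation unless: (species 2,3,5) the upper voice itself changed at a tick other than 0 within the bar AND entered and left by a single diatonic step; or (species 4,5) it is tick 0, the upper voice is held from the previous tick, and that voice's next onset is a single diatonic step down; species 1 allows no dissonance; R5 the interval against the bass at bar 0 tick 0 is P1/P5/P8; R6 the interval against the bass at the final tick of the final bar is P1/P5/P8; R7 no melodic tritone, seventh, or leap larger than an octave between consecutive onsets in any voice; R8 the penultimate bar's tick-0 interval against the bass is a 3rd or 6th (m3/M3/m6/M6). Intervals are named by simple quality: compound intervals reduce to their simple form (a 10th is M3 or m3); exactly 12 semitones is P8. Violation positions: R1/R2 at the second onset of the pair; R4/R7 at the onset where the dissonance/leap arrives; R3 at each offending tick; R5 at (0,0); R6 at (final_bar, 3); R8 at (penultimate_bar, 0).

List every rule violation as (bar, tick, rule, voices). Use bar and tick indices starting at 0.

bar 0: v0=A3 v1=A4 downbeat P8
bar 1: v0=B3 v1=D4 downbeat m3
bar 2: v0=C4 v1=E4 downbeat M3
bar 3: v0=A3 v1=E4 downbeat P5
bar 4: v0=B3 v1=G4 downbeat m6
bar 5: v0=A3 v1=A4 downbeat P8
  -> R4 @ bar 4 tick 2 v(0, 1): B3/F4 TT untreated
  -> R7 @ bar 4 tick 3 v(1,): F4->B4 leap 6st
  -> R1 @ bar 5 tick 0 v(0, 1): B3/B4 P8 -> A3/A4 P8 similar

(4, 2, R4, (0, 1))
(4, 3, R7, (1,))
(5, 0, R1, (0, 1))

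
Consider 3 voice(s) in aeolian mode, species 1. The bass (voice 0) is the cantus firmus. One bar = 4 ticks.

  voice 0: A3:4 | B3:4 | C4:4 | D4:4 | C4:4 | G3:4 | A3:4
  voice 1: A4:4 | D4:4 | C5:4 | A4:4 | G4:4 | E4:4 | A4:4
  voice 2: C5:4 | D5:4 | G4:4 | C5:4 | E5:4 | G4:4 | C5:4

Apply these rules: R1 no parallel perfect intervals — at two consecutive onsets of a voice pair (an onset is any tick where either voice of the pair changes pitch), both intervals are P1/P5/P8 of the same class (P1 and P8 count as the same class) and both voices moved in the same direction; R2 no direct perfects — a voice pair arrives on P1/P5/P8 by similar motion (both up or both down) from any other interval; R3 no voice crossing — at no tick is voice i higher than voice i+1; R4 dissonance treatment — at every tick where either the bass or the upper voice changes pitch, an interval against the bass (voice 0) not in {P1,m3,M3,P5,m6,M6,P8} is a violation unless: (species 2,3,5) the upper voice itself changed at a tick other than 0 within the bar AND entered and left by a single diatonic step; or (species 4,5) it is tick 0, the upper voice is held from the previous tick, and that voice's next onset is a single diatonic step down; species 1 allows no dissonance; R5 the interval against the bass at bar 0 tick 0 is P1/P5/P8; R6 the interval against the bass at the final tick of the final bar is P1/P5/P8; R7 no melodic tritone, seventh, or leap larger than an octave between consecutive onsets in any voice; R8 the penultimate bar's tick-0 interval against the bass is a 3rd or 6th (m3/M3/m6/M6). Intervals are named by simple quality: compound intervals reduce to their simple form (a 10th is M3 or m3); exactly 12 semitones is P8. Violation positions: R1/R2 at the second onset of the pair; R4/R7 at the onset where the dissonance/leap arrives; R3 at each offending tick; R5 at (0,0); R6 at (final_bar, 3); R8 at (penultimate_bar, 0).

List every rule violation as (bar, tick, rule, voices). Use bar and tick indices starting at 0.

(0, 0, R5, (0, 2))
(2, 0, R2, (0, 1))
(2, 0, R3, (1, 2))
(2, 0, R7, (1,))
(2, 1, R3, (1, 2))
(2, 2, R3, (1, 2))
(2, 3, R3, (1, 2))
(3, 0, R4, (0, 2))
(4, 0, R1, (0, 1))
(5, 0, R2, (0, 2))
(5, 0, R8, (0, 2))
(6, 0, R2, (0, 1))
(6, 3, R6, (0, 2))

bar 0: v0=A3 v1=A4 v2=C5 downbeat m3
bar 1: v0=B3 v1=D4 v2=D5 downbeat m3
bar 2: v0=C4 v1=C5 v2=G4 downbeat P5
bar 3: v0=D4 v1=A4 v2=C5 downbeat m7
bar 4: v0=C4 v1=G4 v2=E5 downbeat M3
bar 5: v0=G3 v1=E4 v2=G4 downbeat P8
bar 6: v0=A3 v1=A4 v2=C5 downbeat m3
  -> R5 @ bar 0 tick 0 v(0, 2): opens on m3
  -> R2 @ bar 2 tick 0 v(0, 1): B3/D4 m3 -> C4/C5 P8 similar
  -> R3 @ bar 2 tick 0 v(1, 2): C5 above G4
  -> R7 @ bar 2 tick 0 v(1,): D4->C5 leap 10st
  -> R3 @ bar 2 tick 1 v(1, 2): C5 above G4
  -> R3 @ bar 2 tick 2 v(1, 2): C5 above G4
  -> R3 @ bar 2 tick 3 v(1, 2): C5 above G4
  -> R4 @ bar 3 tick 0 v(0, 2): D4/C5 m7 untreated
  -> R1 @ bar 4 tick 0 v(0, 1): D4/A4 P5 -> C4/G4 P5 similar
  -> R2 @ bar 5 tick 0 v(0, 2): C4/E5 M3 -> G3/G4 P8 similar
  -> R8 @ bar 5 tick 0 v(0, 2): penult P8 not 3rd/6th
  -> R2 @ bar 6 tick 0 v(0, 1): G3/E4 M6 -> A3/A4 P8 similar
  -> R6 @ bar 6 tick 3 v(0, 2): closes on m3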